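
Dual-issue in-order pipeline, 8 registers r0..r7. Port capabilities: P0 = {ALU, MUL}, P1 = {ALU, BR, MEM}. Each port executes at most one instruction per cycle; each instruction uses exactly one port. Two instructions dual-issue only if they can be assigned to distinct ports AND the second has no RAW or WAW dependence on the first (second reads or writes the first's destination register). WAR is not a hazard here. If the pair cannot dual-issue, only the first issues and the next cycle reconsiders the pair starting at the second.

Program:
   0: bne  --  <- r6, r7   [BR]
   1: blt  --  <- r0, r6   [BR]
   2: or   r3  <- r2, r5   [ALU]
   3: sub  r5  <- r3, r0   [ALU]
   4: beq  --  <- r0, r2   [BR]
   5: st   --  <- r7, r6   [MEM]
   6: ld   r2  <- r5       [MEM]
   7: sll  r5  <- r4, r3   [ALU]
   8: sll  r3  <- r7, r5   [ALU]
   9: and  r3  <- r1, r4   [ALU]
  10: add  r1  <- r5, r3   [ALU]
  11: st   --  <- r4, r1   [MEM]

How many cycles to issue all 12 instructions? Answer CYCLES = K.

CYCLES = 9

  cy0 -> i0 (bne) no-port BR/BR
  cy1 -> i1/i2 (blt or) 2-wide
  cy2 -> i3/i4 (sub beq) 2-wide
  cy3 -> i5 (st) no-port MEM/MEM
  cy4 -> i6/i7 (ld sll) 2-wide
  cy5 -> i8 (sll) WAW r3
  cy6 -> i9 (and) RAW r3
  cy7 -> i10 (add) RAW r1
  cy8 -> i11 (st) tail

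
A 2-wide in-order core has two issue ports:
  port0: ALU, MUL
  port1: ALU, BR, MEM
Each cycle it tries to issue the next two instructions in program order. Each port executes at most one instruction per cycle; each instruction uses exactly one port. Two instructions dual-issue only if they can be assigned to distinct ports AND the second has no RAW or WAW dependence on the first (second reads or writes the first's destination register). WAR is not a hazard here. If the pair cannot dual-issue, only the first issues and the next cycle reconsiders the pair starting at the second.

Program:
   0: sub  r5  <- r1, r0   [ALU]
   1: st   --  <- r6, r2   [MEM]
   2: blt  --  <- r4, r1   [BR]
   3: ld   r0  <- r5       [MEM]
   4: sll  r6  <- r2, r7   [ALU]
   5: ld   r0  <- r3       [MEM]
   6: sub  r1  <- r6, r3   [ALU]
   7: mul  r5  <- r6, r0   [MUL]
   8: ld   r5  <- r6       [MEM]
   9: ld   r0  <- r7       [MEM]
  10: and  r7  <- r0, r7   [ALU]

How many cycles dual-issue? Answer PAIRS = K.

PAIRS = 3

0. sub/st @i0,i1  | 2-wide
1. blt @i2  | no-port BR/MEM
2. ld/sll @i3,i4  | 2-wide
3. ld/sub @i5,i6  | 2-wide
4. mul @i7  | WAW r5
5. ld @i8  | no-port MEM/MEM
6. ld @i9  | RAW r0
7. and @i10  | tail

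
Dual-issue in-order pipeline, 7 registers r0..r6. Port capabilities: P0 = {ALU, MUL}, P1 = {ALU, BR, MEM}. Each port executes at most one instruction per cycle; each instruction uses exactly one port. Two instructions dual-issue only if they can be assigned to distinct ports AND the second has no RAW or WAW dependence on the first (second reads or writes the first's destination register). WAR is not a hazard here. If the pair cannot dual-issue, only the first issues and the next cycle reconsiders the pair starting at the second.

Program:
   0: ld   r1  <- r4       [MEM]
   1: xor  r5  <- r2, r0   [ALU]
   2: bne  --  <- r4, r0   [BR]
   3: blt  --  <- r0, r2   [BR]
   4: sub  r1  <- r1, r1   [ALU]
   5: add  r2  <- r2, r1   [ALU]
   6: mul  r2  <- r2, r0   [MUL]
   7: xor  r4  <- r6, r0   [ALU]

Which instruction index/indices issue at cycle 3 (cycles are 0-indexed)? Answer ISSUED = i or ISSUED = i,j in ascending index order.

ISSUED = 5

c0: i0/i1 ld.MEM;xor.ALU  pair
c1: i2 bne.BR  no-port BR/BR
c2: i3/i4 blt.BR;sub.ALU  pair
c3: i5 add.ALU  RAW+WAW r2
c4: i6/i7 mul.MUL;xor.ALU  pair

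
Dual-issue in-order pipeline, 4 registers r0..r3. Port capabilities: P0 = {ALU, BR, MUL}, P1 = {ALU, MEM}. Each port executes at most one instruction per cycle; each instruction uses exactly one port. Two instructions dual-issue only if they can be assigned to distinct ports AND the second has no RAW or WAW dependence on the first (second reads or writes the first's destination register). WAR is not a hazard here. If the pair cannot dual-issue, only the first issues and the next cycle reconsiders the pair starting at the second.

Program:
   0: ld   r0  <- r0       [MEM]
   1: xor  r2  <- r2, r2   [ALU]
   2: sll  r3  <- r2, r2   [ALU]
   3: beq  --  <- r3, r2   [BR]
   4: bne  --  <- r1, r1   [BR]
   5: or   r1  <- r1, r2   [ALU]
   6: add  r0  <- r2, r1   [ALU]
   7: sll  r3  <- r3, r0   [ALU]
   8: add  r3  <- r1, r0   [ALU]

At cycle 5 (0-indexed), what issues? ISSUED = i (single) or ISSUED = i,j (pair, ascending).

ISSUED = 7

[0] i0,i1  ld.MEM;xor.ALU  -- dual
[1] i2  sll.ALU  -- RAW r3
[2] i3  beq.BR  -- no-port BR/BR
[3] i4,i5  bne.BR;or.ALU  -- dual
[4] i6  add.ALU  -- RAW r0
[5] i7  sll.ALU  -- WAW r3
[6] i8  add.ALU  -- tail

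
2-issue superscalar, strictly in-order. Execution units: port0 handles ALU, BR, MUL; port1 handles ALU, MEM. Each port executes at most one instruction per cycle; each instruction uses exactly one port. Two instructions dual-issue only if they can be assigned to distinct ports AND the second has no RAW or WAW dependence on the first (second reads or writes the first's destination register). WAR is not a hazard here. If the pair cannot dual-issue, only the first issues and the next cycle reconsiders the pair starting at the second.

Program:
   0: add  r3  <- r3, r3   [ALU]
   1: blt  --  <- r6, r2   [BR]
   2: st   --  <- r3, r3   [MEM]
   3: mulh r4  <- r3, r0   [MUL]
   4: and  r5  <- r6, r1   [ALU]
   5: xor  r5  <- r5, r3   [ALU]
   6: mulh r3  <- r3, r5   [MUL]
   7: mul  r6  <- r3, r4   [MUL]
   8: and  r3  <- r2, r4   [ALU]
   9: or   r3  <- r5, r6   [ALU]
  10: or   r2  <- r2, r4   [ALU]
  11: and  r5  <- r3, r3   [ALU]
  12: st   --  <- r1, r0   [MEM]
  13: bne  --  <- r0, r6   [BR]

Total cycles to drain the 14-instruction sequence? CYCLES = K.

c0: i0/i1 add;blt  dual
c1: i2/i3 st;mulh  dual
c2: i4 and  RAW+WAW r5
c3: i5 xor  RAW r5
c4: i6 mulh  no-port MUL/MUL
c5: i7/i8 mul;and  dual
c6: i9/i10 or;or  dual
c7: i11/i12 and;st  dual
c8: i13 bne  tail

CYCLES = 9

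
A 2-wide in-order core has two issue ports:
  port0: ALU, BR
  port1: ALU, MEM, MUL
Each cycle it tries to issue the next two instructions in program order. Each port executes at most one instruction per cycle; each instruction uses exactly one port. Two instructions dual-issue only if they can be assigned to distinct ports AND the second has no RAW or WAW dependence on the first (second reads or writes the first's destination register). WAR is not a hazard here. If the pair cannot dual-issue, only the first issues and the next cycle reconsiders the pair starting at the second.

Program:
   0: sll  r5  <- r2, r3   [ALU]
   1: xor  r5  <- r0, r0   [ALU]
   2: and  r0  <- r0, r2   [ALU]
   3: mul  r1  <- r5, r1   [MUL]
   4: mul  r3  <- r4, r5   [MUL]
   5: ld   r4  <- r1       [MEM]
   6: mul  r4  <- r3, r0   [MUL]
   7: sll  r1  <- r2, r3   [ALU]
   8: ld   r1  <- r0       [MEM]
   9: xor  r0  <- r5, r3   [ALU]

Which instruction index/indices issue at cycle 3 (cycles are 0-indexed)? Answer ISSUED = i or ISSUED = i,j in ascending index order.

0. sll.ALU @i0  | WAW r5
1. xor.ALU and.ALU @i1&i2  | 2-wide
2. mul.MUL @i3  | no-port MUL/MUL
3. mul.MUL @i4  | no-port MUL/MEM
4. ld.MEM @i5  | no-port MEM/MUL
5. mul.MUL sll.ALU @i6&i7  | 2-wide
6. ld.MEM xor.ALU @i8&i9  | 2-wide

ISSUED = 4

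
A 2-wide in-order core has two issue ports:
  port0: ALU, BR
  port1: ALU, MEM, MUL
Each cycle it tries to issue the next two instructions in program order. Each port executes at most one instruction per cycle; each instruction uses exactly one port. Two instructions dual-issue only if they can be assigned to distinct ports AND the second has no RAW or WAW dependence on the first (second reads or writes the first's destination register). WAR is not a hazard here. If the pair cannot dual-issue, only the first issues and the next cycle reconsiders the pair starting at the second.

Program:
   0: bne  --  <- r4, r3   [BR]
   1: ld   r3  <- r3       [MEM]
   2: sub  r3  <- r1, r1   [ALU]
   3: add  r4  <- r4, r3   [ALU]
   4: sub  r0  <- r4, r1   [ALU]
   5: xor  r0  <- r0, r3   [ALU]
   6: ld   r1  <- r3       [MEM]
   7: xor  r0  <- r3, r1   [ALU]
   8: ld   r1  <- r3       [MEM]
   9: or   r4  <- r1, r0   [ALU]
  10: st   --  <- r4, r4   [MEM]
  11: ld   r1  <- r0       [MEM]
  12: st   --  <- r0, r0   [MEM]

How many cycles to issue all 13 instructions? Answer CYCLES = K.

CYCLES = 10

t=0 i0&i1:bne.BR+ld.MEM ; pair
t=1 i2:sub.ALU ; RAW r3
t=2 i3:add.ALU ; RAW r4
t=3 i4:sub.ALU ; RAW+WAW r0
t=4 i5&i6:xor.ALU+ld.MEM ; pair
t=5 i7&i8:xor.ALU+ld.MEM ; pair
t=6 i9:or.ALU ; RAW r4
t=7 i10:st.MEM ; no-port MEM/MEM
t=8 i11:ld.MEM ; no-port MEM/MEM
t=9 i12:st.MEM ; tail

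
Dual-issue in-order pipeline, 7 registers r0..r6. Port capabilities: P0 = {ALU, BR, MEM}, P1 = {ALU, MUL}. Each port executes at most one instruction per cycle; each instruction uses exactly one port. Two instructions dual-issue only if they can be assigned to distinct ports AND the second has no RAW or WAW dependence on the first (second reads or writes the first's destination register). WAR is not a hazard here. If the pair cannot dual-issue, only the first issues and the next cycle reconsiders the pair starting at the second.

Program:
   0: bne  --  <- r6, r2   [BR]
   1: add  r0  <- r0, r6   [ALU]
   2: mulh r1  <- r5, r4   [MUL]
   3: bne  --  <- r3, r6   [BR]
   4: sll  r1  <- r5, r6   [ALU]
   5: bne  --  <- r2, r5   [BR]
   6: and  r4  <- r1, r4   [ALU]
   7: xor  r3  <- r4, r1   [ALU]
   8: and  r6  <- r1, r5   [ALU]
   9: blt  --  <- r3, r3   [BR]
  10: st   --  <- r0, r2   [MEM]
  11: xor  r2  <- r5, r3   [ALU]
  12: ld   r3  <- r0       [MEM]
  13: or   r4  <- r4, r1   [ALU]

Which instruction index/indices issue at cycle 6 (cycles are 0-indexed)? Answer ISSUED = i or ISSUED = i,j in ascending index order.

0. bne.BR;add.ALU @i0&i1  | 2-wide
1. mulh.MUL;bne.BR @i2&i3  | 2-wide
2. sll.ALU;bne.BR @i4&i5  | 2-wide
3. and.ALU @i6  | RAW r4
4. xor.ALU;and.ALU @i7&i8  | 2-wide
5. blt.BR @i9  | no-port BR/MEM
6. st.MEM;xor.ALU @i10&i11  | 2-wide
7. ld.MEM;or.ALU @i12&i13  | 2-wide

ISSUED = 10,11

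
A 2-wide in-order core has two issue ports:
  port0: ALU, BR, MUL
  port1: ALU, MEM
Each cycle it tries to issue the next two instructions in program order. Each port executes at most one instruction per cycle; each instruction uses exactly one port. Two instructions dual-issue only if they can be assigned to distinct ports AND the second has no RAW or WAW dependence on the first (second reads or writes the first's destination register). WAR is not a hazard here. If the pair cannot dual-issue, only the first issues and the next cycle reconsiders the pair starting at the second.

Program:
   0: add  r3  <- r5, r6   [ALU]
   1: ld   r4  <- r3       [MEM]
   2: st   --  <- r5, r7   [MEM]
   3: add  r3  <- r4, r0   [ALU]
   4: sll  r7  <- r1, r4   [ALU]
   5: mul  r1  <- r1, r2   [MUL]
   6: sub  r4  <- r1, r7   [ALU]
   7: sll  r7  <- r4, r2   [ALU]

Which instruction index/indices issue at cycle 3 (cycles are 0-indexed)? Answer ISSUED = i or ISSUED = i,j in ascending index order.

  cy0 -> i0 (add.ALU) RAW r3
  cy1 -> i1 (ld.MEM) no-port MEM/MEM
  cy2 -> i2&i3 (st.MEM add.ALU) pair
  cy3 -> i4&i5 (sll.ALU mul.MUL) pair
  cy4 -> i6 (sub.ALU) RAW r4
  cy5 -> i7 (sll.ALU) tail

ISSUED = 4,5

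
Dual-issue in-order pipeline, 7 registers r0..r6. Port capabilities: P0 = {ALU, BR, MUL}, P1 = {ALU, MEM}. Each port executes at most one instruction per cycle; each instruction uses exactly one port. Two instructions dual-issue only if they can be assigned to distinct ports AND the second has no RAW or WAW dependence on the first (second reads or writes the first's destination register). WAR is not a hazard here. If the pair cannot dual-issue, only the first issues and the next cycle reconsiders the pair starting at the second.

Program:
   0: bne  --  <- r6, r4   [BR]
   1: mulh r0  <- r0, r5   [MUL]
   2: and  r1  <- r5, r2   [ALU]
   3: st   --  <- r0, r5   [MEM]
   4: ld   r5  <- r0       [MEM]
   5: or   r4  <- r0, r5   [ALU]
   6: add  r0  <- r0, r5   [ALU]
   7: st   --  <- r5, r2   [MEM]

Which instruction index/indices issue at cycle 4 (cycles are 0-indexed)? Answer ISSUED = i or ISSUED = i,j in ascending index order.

ISSUED = 5,6

t=0 i0:bne.BR ; no-port BR/MUL
t=1 i1+i2:mulh.MUL;and.ALU ; pair
t=2 i3:st.MEM ; no-port MEM/MEM
t=3 i4:ld.MEM ; RAW r5
t=4 i5+i6:or.ALU;add.ALU ; pair
t=5 i7:st.MEM ; tail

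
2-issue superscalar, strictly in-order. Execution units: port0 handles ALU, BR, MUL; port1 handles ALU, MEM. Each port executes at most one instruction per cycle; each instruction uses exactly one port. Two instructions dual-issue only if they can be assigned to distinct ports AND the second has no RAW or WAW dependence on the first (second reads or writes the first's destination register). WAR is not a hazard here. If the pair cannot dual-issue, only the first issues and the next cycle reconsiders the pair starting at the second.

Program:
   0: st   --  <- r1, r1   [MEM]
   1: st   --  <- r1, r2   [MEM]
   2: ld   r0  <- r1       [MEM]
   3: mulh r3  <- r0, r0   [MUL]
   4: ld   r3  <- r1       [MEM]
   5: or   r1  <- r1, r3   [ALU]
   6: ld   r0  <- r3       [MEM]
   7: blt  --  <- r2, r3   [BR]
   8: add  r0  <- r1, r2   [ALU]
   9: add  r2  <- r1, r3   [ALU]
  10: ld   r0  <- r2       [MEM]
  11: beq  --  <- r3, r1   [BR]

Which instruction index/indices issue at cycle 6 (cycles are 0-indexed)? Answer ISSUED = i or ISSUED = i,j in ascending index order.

ISSUED = 7,8

  cy0 -> i0 (st.MEM) no-port MEM/MEM
  cy1 -> i1 (st.MEM) no-port MEM/MEM
  cy2 -> i2 (ld.MEM) RAW r0
  cy3 -> i3 (mulh.MUL) WAW r3
  cy4 -> i4 (ld.MEM) RAW r3
  cy5 -> i5/i6 (or.ALU/ld.MEM) dual
  cy6 -> i7/i8 (blt.BR/add.ALU) dual
  cy7 -> i9 (add.ALU) RAW r2
  cy8 -> i10/i11 (ld.MEM/beq.BR) dual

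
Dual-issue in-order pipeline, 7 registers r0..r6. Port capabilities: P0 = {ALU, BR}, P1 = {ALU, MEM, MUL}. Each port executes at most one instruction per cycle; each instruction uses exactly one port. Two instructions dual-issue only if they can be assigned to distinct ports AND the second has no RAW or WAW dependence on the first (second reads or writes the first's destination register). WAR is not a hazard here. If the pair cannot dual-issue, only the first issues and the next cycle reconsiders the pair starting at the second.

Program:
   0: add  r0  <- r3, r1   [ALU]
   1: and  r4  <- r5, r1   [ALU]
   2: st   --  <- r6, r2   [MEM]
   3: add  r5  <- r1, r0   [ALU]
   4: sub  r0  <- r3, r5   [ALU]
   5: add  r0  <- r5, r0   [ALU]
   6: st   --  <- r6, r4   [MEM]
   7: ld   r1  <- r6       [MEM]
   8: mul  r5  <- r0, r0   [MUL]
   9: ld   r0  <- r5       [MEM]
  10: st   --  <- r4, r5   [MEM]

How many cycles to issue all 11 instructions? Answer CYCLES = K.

CYCLES = 8

0. add and @i0+i1  | dual
1. st add @i2+i3  | dual
2. sub @i4  | RAW+WAW r0
3. add st @i5+i6  | dual
4. ld @i7  | no-port MEM/MUL
5. mul @i8  | no-port MUL/MEM
6. ld @i9  | no-port MEM/MEM
7. st @i10  | tail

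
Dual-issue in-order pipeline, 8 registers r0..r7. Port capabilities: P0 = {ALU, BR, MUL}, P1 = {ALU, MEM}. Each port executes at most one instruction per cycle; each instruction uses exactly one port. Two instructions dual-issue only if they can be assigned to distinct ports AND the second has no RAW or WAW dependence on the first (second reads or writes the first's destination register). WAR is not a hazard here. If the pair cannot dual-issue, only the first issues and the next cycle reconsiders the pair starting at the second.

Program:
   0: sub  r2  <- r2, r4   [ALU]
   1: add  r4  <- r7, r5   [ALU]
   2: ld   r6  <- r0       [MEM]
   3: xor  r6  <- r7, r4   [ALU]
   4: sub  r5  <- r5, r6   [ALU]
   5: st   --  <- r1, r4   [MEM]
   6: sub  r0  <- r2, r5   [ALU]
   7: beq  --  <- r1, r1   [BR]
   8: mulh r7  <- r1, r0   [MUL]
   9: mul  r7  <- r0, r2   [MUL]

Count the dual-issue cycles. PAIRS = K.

PAIRS = 3

#0 head=0: sub.ALU add.ALU i0/i1 dual
#1 head=2: ld.MEM i2 WAW r6
#2 head=3: xor.ALU i3 RAW r6
#3 head=4: sub.ALU st.MEM i4/i5 dual
#4 head=6: sub.ALU beq.BR i6/i7 dual
#5 head=8: mulh.MUL i8 no-port MUL/MUL
#6 head=9: mul.MUL i9 tail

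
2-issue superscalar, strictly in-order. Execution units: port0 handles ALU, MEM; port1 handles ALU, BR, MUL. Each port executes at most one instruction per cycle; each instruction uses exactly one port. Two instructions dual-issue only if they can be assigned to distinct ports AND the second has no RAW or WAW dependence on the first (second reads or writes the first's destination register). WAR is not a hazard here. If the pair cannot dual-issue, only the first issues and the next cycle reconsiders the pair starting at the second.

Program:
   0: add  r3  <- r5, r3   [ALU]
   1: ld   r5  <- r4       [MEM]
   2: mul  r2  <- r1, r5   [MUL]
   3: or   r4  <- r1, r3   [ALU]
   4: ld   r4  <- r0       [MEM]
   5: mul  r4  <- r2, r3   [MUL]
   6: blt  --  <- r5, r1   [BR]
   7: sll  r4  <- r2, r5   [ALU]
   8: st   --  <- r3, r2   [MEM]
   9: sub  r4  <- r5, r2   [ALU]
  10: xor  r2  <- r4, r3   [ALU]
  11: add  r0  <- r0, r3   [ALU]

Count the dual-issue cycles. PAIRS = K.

PAIRS = 5

c0: i0+i1 add ld  dual
c1: i2+i3 mul or  dual
c2: i4 ld  WAW r4
c3: i5 mul  no-port MUL/BR
c4: i6+i7 blt sll  dual
c5: i8+i9 st sub  dual
c6: i10+i11 xor add  dual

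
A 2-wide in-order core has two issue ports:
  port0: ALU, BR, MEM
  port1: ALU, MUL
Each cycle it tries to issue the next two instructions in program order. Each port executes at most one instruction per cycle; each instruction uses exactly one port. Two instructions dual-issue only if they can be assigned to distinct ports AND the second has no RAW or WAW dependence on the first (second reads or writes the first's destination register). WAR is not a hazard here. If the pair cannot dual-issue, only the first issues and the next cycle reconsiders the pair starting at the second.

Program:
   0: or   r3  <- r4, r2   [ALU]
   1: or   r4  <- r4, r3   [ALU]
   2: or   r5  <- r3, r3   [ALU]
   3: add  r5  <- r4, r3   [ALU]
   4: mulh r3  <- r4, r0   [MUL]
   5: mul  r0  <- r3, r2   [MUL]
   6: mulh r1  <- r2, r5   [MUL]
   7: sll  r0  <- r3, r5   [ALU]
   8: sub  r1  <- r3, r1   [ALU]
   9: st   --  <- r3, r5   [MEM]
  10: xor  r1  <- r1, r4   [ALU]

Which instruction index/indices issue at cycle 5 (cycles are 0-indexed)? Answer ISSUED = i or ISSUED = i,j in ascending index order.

  cy0 -> i0 (or) RAW r3
  cy1 -> i1,i2 (or/or) 2-wide
  cy2 -> i3,i4 (add/mulh) 2-wide
  cy3 -> i5 (mul) no-port MUL/MUL
  cy4 -> i6,i7 (mulh/sll) 2-wide
  cy5 -> i8,i9 (sub/st) 2-wide
  cy6 -> i10 (xor) tail

ISSUED = 8,9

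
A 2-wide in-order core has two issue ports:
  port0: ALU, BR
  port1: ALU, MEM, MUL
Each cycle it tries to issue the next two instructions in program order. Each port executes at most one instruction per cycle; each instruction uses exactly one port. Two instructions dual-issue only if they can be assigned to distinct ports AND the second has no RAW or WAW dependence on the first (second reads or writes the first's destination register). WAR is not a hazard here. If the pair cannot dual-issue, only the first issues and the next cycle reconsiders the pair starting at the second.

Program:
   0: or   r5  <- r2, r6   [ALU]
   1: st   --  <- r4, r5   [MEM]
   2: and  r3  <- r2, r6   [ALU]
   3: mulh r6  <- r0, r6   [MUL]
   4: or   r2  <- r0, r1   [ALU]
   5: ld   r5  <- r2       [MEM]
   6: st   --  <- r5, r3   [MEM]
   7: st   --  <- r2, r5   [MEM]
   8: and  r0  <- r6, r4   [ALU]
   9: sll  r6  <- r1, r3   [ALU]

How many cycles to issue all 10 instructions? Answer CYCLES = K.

  cy0 -> i0 (or.ALU) RAW r5
  cy1 -> i1+i2 (st.MEM and.ALU) 2-wide
  cy2 -> i3+i4 (mulh.MUL or.ALU) 2-wide
  cy3 -> i5 (ld.MEM) no-port MEM/MEM
  cy4 -> i6 (st.MEM) no-port MEM/MEM
  cy5 -> i7+i8 (st.MEM and.ALU) 2-wide
  cy6 -> i9 (sll.ALU) tail

CYCLES = 7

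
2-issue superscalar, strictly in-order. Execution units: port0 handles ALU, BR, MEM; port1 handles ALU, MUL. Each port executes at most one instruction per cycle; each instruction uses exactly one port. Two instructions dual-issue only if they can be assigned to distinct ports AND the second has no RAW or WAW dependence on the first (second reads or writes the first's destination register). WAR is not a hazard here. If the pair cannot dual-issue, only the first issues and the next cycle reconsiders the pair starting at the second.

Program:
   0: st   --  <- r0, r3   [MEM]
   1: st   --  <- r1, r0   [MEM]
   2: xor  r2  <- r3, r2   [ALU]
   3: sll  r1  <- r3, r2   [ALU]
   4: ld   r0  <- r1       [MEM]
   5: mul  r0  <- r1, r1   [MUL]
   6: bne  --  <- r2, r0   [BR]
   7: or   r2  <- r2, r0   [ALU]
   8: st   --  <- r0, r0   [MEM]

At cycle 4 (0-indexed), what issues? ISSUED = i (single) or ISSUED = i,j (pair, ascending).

#0 head=0: st.MEM i0 no-port MEM/MEM
#1 head=1: st.MEM+xor.ALU i1,i2 2-wide
#2 head=3: sll.ALU i3 RAW r1
#3 head=4: ld.MEM i4 WAW r0
#4 head=5: mul.MUL i5 RAW r0
#5 head=6: bne.BR+or.ALU i6,i7 2-wide
#6 head=8: st.MEM i8 tail

ISSUED = 5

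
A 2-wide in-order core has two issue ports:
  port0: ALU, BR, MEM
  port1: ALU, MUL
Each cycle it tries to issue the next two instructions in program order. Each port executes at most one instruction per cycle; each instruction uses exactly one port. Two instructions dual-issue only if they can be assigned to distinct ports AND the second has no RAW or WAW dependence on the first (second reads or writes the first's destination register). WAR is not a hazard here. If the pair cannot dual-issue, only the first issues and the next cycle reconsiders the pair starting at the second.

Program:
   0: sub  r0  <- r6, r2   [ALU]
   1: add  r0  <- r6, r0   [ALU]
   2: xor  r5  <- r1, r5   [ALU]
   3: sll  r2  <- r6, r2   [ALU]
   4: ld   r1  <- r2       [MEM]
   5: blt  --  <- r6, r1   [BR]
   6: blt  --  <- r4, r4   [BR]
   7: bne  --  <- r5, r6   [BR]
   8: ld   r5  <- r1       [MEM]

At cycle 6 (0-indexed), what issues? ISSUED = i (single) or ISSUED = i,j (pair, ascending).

[0] i0  sub  -- RAW+WAW r0
[1] i1+i2  add/xor  -- 2-wide
[2] i3  sll  -- RAW r2
[3] i4  ld  -- no-port MEM/BR
[4] i5  blt  -- no-port BR/BR
[5] i6  blt  -- no-port BR/BR
[6] i7  bne  -- no-port BR/MEM
[7] i8  ld  -- tail

ISSUED = 7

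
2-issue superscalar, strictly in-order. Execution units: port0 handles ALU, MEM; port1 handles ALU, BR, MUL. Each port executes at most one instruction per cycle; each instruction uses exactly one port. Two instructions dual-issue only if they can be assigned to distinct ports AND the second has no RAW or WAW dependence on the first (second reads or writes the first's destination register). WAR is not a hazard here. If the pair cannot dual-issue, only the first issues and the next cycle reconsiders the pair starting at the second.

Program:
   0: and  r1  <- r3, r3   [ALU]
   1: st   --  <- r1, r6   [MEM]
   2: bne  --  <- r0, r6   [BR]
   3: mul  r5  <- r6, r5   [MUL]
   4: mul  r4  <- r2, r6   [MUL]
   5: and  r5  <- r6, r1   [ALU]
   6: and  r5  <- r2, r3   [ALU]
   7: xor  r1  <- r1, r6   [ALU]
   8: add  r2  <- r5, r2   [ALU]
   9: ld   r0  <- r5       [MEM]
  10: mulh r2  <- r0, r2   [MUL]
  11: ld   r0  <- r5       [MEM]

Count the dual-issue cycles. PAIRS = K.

PAIRS = 5

[0] i0  and  -- RAW r1
[1] i1+i2  st+bne  -- dual
[2] i3  mul  -- no-port MUL/MUL
[3] i4+i5  mul+and  -- dual
[4] i6+i7  and+xor  -- dual
[5] i8+i9  add+ld  -- dual
[6] i10+i11  mulh+ld  -- dual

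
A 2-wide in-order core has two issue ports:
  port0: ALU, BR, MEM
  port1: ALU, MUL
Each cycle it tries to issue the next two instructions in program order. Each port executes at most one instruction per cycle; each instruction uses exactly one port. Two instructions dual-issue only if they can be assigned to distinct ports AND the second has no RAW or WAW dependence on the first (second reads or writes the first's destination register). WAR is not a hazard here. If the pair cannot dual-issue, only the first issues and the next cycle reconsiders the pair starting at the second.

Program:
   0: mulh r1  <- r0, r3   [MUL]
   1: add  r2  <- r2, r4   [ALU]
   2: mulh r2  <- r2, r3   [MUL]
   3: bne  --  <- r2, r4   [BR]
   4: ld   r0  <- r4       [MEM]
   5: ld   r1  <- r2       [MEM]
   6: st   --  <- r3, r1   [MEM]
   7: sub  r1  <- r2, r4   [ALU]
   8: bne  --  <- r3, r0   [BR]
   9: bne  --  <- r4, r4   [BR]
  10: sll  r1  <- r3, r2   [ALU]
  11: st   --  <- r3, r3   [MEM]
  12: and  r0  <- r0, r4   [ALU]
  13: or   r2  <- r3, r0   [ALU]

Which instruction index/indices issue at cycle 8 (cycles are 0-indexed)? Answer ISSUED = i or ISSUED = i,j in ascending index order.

[0] i0/i1  mulh.MUL;add.ALU  -- dual
[1] i2  mulh.MUL  -- RAW r2
[2] i3  bne.BR  -- no-port BR/MEM
[3] i4  ld.MEM  -- no-port MEM/MEM
[4] i5  ld.MEM  -- no-port MEM/MEM
[5] i6/i7  st.MEM;sub.ALU  -- dual
[6] i8  bne.BR  -- no-port BR/BR
[7] i9/i10  bne.BR;sll.ALU  -- dual
[8] i11/i12  st.MEM;and.ALU  -- dual
[9] i13  or.ALU  -- tail

ISSUED = 11,12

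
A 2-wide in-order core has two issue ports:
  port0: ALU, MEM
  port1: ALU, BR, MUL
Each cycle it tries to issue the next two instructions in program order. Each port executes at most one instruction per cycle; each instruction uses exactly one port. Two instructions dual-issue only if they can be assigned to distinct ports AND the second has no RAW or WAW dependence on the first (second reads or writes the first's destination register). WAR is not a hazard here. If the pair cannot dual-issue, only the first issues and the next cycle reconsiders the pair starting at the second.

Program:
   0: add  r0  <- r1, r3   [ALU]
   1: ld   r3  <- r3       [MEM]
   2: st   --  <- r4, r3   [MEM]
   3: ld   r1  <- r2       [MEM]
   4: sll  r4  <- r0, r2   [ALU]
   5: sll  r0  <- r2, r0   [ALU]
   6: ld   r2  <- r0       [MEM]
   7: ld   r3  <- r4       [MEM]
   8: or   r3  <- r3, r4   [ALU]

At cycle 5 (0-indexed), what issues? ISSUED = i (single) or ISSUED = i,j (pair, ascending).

ISSUED = 7

0. add.ALU ld.MEM @i0&i1  | pair
1. st.MEM @i2  | no-port MEM/MEM
2. ld.MEM sll.ALU @i3&i4  | pair
3. sll.ALU @i5  | RAW r0
4. ld.MEM @i6  | no-port MEM/MEM
5. ld.MEM @i7  | RAW+WAW r3
6. or.ALU @i8  | tail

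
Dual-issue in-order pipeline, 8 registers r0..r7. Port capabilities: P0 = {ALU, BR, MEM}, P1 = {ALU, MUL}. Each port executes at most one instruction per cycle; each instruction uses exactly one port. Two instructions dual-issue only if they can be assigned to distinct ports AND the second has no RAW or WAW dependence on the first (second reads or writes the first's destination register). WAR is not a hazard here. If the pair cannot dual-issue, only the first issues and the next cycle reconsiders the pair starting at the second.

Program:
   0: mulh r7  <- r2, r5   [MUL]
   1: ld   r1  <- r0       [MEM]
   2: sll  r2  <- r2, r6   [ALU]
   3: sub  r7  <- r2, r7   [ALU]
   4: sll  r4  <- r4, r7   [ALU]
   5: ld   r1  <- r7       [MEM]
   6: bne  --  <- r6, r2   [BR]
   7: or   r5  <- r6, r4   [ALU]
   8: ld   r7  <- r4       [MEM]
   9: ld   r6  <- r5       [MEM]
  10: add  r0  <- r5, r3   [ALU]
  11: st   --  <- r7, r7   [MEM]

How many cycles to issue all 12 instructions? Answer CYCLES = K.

t=0 i0+i1:mulh/ld ; pair
t=1 i2:sll ; RAW r2
t=2 i3:sub ; RAW r7
t=3 i4+i5:sll/ld ; pair
t=4 i6+i7:bne/or ; pair
t=5 i8:ld ; no-port MEM/MEM
t=6 i9+i10:ld/add ; pair
t=7 i11:st ; tail

CYCLES = 8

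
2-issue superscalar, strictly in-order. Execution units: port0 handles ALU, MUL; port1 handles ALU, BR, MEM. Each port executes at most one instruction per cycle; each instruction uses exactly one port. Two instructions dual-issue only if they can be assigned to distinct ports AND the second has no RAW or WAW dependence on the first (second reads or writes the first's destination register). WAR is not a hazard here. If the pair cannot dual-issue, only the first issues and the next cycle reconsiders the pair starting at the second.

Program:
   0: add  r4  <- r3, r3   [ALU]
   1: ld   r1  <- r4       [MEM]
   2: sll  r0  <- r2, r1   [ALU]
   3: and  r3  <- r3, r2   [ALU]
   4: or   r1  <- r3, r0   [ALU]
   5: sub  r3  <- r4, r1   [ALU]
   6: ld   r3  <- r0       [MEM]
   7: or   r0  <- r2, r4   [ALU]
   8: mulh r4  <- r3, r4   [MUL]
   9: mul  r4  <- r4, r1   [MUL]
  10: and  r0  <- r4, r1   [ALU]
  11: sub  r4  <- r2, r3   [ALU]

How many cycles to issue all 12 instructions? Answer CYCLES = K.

  cy0 -> i0 (add.ALU) RAW r4
  cy1 -> i1 (ld.MEM) RAW r1
  cy2 -> i2&i3 (sll.ALU+and.ALU) pair
  cy3 -> i4 (or.ALU) RAW r1
  cy4 -> i5 (sub.ALU) WAW r3
  cy5 -> i6&i7 (ld.MEM+or.ALU) pair
  cy6 -> i8 (mulh.MUL) no-port MUL/MUL
  cy7 -> i9 (mul.MUL) RAW r4
  cy8 -> i10&i11 (and.ALU+sub.ALU) pair

CYCLES = 9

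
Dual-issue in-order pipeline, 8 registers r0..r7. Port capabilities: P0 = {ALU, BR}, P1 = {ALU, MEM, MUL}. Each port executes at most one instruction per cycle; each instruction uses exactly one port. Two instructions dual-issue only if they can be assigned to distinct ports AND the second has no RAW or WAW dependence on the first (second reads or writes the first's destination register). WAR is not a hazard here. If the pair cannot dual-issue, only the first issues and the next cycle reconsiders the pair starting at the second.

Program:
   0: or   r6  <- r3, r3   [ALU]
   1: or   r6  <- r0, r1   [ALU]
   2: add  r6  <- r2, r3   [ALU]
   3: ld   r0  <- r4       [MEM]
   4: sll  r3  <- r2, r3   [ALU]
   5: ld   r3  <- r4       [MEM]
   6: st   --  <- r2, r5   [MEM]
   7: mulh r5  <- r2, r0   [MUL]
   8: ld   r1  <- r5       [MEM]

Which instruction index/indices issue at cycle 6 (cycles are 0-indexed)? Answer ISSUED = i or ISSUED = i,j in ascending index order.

#0 head=0: or i0 WAW r6
#1 head=1: or i1 WAW r6
#2 head=2: add+ld i2&i3 dual
#3 head=4: sll i4 WAW r3
#4 head=5: ld i5 no-port MEM/MEM
#5 head=6: st i6 no-port MEM/MUL
#6 head=7: mulh i7 no-port MUL/MEM
#7 head=8: ld i8 tail

ISSUED = 7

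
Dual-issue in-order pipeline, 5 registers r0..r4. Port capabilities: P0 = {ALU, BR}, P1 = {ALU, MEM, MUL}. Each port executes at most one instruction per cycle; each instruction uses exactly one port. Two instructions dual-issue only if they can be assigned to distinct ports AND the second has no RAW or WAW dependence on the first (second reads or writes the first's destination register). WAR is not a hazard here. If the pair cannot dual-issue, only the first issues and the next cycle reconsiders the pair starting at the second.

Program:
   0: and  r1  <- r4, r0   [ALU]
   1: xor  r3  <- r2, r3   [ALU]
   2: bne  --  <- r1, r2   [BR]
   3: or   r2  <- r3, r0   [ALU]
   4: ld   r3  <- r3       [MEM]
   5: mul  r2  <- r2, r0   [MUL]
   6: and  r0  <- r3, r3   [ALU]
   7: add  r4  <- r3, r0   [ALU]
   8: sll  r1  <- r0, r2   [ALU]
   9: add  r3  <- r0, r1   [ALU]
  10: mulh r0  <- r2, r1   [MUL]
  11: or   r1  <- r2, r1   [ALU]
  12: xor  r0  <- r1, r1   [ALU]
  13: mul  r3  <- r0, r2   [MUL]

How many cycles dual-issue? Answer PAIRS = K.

0. and xor @i0,i1  | dual
1. bne or @i2,i3  | dual
2. ld @i4  | no-port MEM/MUL
3. mul and @i5,i6  | dual
4. add sll @i7,i8  | dual
5. add mulh @i9,i10  | dual
6. or @i11  | RAW r1
7. xor @i12  | RAW r0
8. mul @i13  | tail

PAIRS = 5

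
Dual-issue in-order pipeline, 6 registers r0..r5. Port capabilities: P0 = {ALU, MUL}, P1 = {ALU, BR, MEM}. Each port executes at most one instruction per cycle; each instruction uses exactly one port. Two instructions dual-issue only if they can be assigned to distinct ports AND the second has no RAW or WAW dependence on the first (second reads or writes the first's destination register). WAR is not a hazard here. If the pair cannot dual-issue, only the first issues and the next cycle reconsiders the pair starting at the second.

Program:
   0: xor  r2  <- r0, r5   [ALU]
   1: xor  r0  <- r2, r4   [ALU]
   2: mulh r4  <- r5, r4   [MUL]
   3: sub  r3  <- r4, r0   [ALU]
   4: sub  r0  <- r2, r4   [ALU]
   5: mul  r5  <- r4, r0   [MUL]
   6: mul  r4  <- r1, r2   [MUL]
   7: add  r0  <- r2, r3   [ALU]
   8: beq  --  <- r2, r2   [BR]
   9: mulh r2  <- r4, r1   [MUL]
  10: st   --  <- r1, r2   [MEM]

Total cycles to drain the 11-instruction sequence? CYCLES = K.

CYCLES = 7

t=0 i0:xor.ALU ; RAW r2
t=1 i1&i2:xor.ALU/mulh.MUL ; 2-wide
t=2 i3&i4:sub.ALU/sub.ALU ; 2-wide
t=3 i5:mul.MUL ; no-port MUL/MUL
t=4 i6&i7:mul.MUL/add.ALU ; 2-wide
t=5 i8&i9:beq.BR/mulh.MUL ; 2-wide
t=6 i10:st.MEM ; tail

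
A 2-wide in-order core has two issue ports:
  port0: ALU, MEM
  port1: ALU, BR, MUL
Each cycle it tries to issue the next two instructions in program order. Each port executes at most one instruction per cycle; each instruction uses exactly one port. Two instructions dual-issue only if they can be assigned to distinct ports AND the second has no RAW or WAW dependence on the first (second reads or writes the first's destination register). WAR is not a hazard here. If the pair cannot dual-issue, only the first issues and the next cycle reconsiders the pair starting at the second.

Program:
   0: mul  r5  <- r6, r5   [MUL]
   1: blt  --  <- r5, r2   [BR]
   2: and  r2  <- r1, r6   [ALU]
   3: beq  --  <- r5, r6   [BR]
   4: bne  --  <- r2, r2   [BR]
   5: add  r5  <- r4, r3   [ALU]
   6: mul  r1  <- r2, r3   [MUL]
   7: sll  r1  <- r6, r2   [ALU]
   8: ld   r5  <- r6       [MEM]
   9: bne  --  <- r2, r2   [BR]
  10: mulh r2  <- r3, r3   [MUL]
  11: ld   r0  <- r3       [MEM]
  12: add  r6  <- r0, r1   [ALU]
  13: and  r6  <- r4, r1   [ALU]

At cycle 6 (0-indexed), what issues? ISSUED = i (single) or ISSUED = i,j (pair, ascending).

t=0 i0:mul ; no-port MUL/BR
t=1 i1,i2:blt;and ; pair
t=2 i3:beq ; no-port BR/BR
t=3 i4,i5:bne;add ; pair
t=4 i6:mul ; WAW r1
t=5 i7,i8:sll;ld ; pair
t=6 i9:bne ; no-port BR/MUL
t=7 i10,i11:mulh;ld ; pair
t=8 i12:add ; WAW r6
t=9 i13:and ; tail

ISSUED = 9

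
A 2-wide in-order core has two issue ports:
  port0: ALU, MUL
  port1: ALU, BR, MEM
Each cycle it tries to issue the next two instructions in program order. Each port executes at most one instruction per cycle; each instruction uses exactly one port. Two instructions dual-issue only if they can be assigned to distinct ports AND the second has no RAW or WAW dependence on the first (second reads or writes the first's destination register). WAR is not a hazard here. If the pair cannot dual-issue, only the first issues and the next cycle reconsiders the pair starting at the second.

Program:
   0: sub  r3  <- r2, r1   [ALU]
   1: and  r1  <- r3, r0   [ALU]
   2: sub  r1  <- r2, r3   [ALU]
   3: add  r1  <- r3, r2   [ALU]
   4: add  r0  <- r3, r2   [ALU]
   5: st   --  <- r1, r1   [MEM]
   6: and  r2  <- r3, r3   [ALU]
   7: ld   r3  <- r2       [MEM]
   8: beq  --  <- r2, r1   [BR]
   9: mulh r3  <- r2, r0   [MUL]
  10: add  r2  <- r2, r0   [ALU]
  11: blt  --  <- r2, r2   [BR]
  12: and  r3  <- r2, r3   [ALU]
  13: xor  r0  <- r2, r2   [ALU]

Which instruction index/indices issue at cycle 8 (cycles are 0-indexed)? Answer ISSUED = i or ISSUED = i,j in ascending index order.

[0] i0  sub  -- RAW r3
[1] i1  and  -- WAW r1
[2] i2  sub  -- WAW r1
[3] i3&i4  add add  -- dual
[4] i5&i6  st and  -- dual
[5] i7  ld  -- no-port MEM/BR
[6] i8&i9  beq mulh  -- dual
[7] i10  add  -- RAW r2
[8] i11&i12  blt and  -- dual
[9] i13  xor  -- tail

ISSUED = 11,12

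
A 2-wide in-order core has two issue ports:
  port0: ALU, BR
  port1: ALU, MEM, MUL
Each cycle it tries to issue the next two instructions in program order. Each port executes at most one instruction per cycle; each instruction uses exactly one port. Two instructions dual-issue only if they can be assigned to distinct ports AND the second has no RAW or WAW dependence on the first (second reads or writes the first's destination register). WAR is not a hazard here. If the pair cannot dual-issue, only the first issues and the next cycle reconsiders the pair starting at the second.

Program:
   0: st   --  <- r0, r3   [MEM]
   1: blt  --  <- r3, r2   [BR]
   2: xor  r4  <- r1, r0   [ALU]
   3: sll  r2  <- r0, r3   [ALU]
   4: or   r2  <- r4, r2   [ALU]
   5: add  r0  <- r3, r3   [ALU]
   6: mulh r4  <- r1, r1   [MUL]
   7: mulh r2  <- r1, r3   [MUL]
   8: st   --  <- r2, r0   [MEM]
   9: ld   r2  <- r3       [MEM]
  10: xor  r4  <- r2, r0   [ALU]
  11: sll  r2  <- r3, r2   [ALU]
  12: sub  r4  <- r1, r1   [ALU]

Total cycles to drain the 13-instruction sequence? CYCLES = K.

CYCLES = 9

[0] i0,i1  st.MEM/blt.BR  -- dual
[1] i2,i3  xor.ALU/sll.ALU  -- dual
[2] i4,i5  or.ALU/add.ALU  -- dual
[3] i6  mulh.MUL  -- no-port MUL/MUL
[4] i7  mulh.MUL  -- no-port MUL/MEM
[5] i8  st.MEM  -- no-port MEM/MEM
[6] i9  ld.MEM  -- RAW r2
[7] i10,i11  xor.ALU/sll.ALU  -- dual
[8] i12  sub.ALU  -- tail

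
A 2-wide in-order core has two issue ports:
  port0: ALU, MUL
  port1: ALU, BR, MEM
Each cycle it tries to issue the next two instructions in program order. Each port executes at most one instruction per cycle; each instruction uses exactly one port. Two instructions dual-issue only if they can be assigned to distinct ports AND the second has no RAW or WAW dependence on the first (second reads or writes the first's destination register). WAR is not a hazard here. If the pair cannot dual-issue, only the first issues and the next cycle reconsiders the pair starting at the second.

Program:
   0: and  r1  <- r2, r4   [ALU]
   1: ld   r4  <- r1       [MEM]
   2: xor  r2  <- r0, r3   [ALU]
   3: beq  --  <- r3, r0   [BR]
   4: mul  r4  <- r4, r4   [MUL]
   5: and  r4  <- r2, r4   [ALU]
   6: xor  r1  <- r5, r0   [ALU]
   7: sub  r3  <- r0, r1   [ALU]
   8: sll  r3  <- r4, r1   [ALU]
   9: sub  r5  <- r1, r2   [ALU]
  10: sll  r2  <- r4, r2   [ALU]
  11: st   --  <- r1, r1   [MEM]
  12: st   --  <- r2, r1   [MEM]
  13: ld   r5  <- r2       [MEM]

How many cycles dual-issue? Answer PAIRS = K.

PAIRS = 5

  cy0 -> i0 (and.ALU) RAW r1
  cy1 -> i1/i2 (ld.MEM;xor.ALU) pair
  cy2 -> i3/i4 (beq.BR;mul.MUL) pair
  cy3 -> i5/i6 (and.ALU;xor.ALU) pair
  cy4 -> i7 (sub.ALU) WAW r3
  cy5 -> i8/i9 (sll.ALU;sub.ALU) pair
  cy6 -> i10/i11 (sll.ALU;st.MEM) pair
  cy7 -> i12 (st.MEM) no-port MEM/MEM
  cy8 -> i13 (ld.MEM) tail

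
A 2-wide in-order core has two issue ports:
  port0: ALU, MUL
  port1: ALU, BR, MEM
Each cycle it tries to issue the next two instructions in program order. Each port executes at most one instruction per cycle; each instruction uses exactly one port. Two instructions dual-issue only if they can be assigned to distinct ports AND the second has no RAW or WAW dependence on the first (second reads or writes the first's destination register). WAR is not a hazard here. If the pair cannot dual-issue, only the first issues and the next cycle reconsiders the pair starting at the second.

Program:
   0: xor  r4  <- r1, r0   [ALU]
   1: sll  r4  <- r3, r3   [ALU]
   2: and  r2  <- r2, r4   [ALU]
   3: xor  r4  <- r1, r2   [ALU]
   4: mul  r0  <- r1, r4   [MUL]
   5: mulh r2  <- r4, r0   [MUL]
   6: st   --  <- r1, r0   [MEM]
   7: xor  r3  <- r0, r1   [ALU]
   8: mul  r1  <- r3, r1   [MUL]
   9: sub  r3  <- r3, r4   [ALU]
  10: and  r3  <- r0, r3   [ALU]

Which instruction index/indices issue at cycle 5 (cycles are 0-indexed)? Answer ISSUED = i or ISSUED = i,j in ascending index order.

t=0 i0:xor ; WAW r4
t=1 i1:sll ; RAW r4
t=2 i2:and ; RAW r2
t=3 i3:xor ; RAW r4
t=4 i4:mul ; no-port MUL/MUL
t=5 i5/i6:mulh/st ; 2-wide
t=6 i7:xor ; RAW r3
t=7 i8/i9:mul/sub ; 2-wide
t=8 i10:and ; tail

ISSUED = 5,6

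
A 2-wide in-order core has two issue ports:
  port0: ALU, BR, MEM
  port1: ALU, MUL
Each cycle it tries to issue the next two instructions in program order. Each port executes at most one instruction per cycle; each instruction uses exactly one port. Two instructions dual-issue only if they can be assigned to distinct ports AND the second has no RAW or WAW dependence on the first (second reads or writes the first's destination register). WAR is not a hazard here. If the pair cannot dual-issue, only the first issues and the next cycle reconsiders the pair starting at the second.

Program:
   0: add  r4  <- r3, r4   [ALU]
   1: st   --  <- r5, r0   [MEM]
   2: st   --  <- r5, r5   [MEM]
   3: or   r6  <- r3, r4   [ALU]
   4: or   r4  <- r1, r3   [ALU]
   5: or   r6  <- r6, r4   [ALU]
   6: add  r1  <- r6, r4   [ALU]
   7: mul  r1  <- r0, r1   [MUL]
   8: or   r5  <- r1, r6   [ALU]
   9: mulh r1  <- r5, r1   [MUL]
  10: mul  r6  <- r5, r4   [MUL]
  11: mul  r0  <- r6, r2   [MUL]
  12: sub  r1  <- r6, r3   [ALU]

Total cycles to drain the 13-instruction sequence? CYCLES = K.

  cy0 -> i0/i1 (add.ALU st.MEM) pair
  cy1 -> i2/i3 (st.MEM or.ALU) pair
  cy2 -> i4 (or.ALU) RAW r4
  cy3 -> i5 (or.ALU) RAW r6
  cy4 -> i6 (add.ALU) RAW+WAW r1
  cy5 -> i7 (mul.MUL) RAW r1
  cy6 -> i8 (or.ALU) RAW r5
  cy7 -> i9 (mulh.MUL) no-port MUL/MUL
  cy8 -> i10 (mul.MUL) no-port MUL/MUL
  cy9 -> i11/i12 (mul.MUL sub.ALU) pair

CYCLES = 10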